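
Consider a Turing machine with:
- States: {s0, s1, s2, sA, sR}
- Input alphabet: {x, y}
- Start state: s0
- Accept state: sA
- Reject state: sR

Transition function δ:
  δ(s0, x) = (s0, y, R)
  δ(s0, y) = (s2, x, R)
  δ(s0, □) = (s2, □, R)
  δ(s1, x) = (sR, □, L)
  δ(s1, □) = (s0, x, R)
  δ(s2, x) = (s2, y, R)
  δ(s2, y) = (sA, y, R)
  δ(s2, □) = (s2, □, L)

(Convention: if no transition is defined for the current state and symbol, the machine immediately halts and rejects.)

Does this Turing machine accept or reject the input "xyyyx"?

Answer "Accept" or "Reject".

Execution trace:
Initial: [s0]xyyyx
Step 1: δ(s0, x) = (s0, y, R) → y[s0]yyyx
Step 2: δ(s0, y) = (s2, x, R) → yx[s2]yyx
Step 3: δ(s2, y) = (sA, y, R) → yxy[sA]yx

The machine reaches the accept state sA and halts.

Answer: Accept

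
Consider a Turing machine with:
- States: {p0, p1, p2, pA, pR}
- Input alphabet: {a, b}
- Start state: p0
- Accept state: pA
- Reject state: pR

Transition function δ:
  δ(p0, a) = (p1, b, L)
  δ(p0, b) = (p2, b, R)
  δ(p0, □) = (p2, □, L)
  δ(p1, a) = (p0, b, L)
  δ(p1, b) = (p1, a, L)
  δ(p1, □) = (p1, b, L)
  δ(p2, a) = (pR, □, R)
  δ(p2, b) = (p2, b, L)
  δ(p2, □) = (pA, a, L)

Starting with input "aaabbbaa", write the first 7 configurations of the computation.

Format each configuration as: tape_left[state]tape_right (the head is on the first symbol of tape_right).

Transitions applied:
Step 1: δ(p0, a) = (p1, b, L)
Step 2: δ(p1, □) = (p1, b, L)
Step 3: δ(p1, □) = (p1, b, L)
Step 4: δ(p1, □) = (p1, b, L)
Step 5: δ(p1, □) = (p1, b, L)
Step 6: δ(p1, □) = (p1, b, L)

The first 7 configurations are:
[p0]aaabbbaa ⊢ [p1]□baabbbaa ⊢ [p1]□bbaabbbaa ⊢ [p1]□bbbaabbbaa ⊢ [p1]□bbbbaabbbaa ⊢ [p1]□bbbbbaabbbaa ⊢ [p1]□bbbbbbaabbbaa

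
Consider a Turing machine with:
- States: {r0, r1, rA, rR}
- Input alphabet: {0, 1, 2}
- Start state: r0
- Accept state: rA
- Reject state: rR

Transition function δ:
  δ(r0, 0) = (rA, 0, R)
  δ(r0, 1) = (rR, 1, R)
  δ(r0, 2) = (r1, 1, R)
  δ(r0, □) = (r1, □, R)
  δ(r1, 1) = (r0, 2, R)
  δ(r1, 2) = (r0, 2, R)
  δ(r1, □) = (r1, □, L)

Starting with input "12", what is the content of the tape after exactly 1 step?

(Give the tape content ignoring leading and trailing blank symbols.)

Execution trace:
Initial: [r0]12
Step 1: δ(r0, 1) = (rR, 1, R) → 1[rR]2

The machine reaches the reject state rR and halts.

After 1 step, the tape (ignoring leading/trailing blanks) is: 12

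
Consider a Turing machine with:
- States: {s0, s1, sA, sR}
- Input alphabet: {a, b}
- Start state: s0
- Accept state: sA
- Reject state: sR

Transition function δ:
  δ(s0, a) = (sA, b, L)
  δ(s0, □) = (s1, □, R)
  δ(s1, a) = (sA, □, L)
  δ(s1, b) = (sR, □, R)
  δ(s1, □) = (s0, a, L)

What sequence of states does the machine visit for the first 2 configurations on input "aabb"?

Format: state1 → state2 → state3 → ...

Execution trace:
Initial: [s0]aabb
Step 1: δ(s0, a) = (sA, b, L) → [sA]□babb

The machine reaches the accept state sA and halts.

State sequence: s0 → sA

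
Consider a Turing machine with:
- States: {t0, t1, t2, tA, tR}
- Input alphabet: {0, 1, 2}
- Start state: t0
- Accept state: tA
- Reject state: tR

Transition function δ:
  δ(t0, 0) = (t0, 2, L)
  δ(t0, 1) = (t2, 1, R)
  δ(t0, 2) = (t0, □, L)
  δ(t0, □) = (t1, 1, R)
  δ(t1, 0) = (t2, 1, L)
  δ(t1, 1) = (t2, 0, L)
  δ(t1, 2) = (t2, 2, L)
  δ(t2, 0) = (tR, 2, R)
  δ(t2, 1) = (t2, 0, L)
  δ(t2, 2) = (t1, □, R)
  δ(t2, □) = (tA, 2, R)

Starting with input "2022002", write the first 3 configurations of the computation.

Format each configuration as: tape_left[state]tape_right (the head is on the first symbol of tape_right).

Transitions applied:
Step 1: δ(t0, 2) = (t0, □, L)
Step 2: δ(t0, □) = (t1, 1, R)

The first 3 configurations are:
[t0]2022002 ⊢ [t0]□□022002 ⊢ 1[t1]□022002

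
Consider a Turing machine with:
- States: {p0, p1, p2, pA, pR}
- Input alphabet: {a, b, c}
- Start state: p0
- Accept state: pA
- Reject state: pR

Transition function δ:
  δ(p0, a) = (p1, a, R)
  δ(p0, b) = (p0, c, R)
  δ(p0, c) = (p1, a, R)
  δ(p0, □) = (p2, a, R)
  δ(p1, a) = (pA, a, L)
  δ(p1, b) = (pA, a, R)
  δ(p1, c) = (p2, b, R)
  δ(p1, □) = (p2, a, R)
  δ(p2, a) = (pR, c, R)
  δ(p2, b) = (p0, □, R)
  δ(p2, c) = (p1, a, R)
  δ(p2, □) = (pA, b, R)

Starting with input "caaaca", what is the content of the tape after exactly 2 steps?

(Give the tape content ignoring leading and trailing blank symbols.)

Execution trace:
Initial: [p0]caaaca
Step 1: δ(p0, c) = (p1, a, R) → a[p1]aaaca
Step 2: δ(p1, a) = (pA, a, L) → [pA]aaaaca

The machine reaches the accept state pA and halts.

After 2 steps, the tape (ignoring leading/trailing blanks) is: aaaaca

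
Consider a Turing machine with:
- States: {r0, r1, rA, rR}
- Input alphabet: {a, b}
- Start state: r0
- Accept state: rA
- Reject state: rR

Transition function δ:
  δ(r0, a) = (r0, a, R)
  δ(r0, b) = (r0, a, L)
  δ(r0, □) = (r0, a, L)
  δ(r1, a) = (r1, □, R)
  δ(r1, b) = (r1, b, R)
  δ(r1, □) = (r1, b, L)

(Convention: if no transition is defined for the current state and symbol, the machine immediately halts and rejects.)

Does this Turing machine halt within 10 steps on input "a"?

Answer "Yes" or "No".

Execution trace:
Initial: [r0]a
Step 1: δ(r0, a) = (r0, a, R) → a[r0]□
Step 2: δ(r0, □) = (r0, a, L) → [r0]aa
Step 3: δ(r0, a) = (r0, a, R) → a[r0]a
Step 4: δ(r0, a) = (r0, a, R) → aa[r0]□
Step 5: δ(r0, □) = (r0, a, L) → a[r0]aa
Step 6: δ(r0, a) = (r0, a, R) → aa[r0]a
Step 7: δ(r0, a) = (r0, a, R) → aaa[r0]□
Step 8: δ(r0, □) = (r0, a, L) → aa[r0]aa
Step 9: δ(r0, a) = (r0, a, R) → aaa[r0]a
Step 10: δ(r0, a) = (r0, a, R) → aaaa[r0]□

The machine has not reached a halting state after 10 steps.
The machine did not halt within the 10-step bound.

Answer: No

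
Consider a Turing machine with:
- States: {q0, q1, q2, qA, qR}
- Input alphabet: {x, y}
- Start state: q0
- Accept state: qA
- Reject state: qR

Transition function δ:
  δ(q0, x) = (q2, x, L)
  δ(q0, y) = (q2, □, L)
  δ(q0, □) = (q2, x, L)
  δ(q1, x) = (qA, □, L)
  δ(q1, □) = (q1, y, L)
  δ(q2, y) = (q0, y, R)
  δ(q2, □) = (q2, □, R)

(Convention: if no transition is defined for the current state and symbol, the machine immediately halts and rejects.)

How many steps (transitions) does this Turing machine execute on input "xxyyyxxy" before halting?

Execution trace:
Initial: [q0]xxyyyxxy
Step 1: δ(q0, x) = (q2, x, L) → [q2]□xxyyyxxy
Step 2: δ(q2, □) = (q2, □, R) → □[q2]xxyyyxxy

No transition is defined for δ(q2, x). By convention the machine halts and rejects.

The machine executed 2 steps before halting.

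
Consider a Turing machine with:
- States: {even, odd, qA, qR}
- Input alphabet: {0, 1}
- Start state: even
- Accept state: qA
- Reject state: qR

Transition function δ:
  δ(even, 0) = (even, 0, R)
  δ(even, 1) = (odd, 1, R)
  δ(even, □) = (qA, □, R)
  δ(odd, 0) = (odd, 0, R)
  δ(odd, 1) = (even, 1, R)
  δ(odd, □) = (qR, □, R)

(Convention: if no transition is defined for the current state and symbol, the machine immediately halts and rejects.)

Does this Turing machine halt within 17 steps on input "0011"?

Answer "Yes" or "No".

Execution trace:
Initial: [even]0011
Step 1: δ(even, 0) = (even, 0, R) → 0[even]011
Step 2: δ(even, 0) = (even, 0, R) → 00[even]11
Step 3: δ(even, 1) = (odd, 1, R) → 001[odd]1
Step 4: δ(odd, 1) = (even, 1, R) → 0011[even]□
Step 5: δ(even, □) = (qA, □, R) → 0011□[qA]□

The machine reaches the accept state qA and halts.
The machine halted after 5 steps (within the 17-step bound).

Answer: Yes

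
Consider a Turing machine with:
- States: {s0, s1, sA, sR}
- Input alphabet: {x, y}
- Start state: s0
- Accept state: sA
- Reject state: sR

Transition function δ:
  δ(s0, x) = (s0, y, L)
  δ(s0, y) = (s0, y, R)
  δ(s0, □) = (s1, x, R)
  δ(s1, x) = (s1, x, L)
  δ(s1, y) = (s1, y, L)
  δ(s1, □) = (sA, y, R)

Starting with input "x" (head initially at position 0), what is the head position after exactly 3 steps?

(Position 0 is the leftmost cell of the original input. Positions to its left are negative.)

Execution trace (head position shown):
Step 0: [s0]x  (head at position 0)
Step 1: move left → [s0]□y  (head at position -1)
Step 2: move right → x[s1]y  (head at position 0)
Step 3: move left → [s1]xy  (head at position -1)

After 3 steps, the head is at position -1.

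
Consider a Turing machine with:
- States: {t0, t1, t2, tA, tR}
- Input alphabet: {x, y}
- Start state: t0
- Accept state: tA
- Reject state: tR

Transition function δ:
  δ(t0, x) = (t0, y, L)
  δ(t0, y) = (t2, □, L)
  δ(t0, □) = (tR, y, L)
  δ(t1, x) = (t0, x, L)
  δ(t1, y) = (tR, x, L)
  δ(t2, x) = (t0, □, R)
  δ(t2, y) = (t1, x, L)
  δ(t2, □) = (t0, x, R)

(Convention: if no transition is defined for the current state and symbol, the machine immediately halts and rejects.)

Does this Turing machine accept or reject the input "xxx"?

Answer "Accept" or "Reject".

Execution trace:
Initial: [t0]xxx
Step 1: δ(t0, x) = (t0, y, L) → [t0]□yxx
Step 2: δ(t0, □) = (tR, y, L) → [tR]□yyxx

The machine reaches the reject state tR and halts.

Answer: Reject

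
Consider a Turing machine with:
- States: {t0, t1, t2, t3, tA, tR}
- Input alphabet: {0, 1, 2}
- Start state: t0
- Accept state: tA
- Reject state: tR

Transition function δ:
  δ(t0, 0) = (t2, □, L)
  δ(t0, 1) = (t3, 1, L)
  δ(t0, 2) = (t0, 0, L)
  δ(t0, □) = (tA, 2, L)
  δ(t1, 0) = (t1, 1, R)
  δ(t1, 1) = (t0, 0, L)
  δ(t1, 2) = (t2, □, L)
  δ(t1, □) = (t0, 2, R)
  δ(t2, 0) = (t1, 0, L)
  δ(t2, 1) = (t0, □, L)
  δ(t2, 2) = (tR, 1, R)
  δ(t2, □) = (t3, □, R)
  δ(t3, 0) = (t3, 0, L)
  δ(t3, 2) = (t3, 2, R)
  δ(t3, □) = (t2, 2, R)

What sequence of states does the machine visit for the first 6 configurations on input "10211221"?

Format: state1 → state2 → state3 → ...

Execution trace:
Initial: [t0]10211221
Step 1: δ(t0, 1) = (t3, 1, L) → [t3]□10211221
Step 2: δ(t3, □) = (t2, 2, R) → 2[t2]10211221
Step 3: δ(t2, 1) = (t0, □, L) → [t0]2□0211221
Step 4: δ(t0, 2) = (t0, 0, L) → [t0]□0□0211221
Step 5: δ(t0, □) = (tA, 2, L) → [tA]□20□0211221

The machine reaches the accept state tA and halts.

State sequence: t0 → t3 → t2 → t0 → t0 → tA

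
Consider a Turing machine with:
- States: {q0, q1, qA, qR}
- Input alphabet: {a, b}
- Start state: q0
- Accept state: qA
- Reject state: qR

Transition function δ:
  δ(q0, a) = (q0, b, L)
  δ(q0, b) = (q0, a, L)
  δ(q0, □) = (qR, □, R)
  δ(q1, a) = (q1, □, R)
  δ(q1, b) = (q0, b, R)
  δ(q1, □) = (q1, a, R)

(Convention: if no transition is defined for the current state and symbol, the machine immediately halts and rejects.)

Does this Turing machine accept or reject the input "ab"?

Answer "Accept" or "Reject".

Execution trace:
Initial: [q0]ab
Step 1: δ(q0, a) = (q0, b, L) → [q0]□bb
Step 2: δ(q0, □) = (qR, □, R) → □[qR]bb

The machine reaches the reject state qR and halts.

Answer: Reject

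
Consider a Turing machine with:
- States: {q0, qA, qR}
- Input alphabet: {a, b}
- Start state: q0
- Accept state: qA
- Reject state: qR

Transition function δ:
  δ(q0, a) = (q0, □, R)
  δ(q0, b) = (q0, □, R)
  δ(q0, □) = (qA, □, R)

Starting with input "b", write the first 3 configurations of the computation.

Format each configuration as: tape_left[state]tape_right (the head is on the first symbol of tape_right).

Transitions applied:
Step 1: δ(q0, b) = (q0, □, R)
Step 2: δ(q0, □) = (qA, □, R)

The first 3 configurations are:
[q0]b ⊢ □[q0]□ ⊢ □□[qA]□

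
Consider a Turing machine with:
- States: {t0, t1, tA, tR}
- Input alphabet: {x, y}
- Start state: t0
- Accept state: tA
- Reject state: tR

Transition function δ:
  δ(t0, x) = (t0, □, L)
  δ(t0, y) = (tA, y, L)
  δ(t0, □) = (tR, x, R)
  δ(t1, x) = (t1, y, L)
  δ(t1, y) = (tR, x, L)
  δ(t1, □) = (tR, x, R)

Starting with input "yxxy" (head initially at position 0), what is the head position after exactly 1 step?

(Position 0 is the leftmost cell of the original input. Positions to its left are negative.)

Execution trace (head position shown):
Step 0: [t0]yxxy  (head at position 0)
Step 1: move left → [tA]□yxxy  (head at position -1)

After 1 step, the head is at position -1.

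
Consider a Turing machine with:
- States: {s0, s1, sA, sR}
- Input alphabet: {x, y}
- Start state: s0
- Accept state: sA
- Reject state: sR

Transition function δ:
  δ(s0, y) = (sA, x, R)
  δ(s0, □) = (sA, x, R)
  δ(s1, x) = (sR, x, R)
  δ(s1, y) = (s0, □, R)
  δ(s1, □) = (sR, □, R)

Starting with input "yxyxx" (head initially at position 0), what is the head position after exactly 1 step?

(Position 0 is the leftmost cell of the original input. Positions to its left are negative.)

Execution trace (head position shown):
Step 0: [s0]yxyxx  (head at position 0)
Step 1: move right → x[sA]xyxx  (head at position 1)

After 1 step, the head is at position 1.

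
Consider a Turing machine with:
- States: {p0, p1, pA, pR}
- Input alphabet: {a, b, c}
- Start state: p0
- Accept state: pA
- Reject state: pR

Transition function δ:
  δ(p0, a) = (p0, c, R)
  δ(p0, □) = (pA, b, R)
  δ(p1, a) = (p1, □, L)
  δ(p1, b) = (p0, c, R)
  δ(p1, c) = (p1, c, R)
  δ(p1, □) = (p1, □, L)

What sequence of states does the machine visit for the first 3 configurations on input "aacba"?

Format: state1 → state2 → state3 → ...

Execution trace:
Initial: [p0]aacba
Step 1: δ(p0, a) = (p0, c, R) → c[p0]acba
Step 2: δ(p0, a) = (p0, c, R) → cc[p0]cba

No transition is defined for δ(p0, c). By convention the machine halts and rejects.

State sequence: p0 → p0 → p0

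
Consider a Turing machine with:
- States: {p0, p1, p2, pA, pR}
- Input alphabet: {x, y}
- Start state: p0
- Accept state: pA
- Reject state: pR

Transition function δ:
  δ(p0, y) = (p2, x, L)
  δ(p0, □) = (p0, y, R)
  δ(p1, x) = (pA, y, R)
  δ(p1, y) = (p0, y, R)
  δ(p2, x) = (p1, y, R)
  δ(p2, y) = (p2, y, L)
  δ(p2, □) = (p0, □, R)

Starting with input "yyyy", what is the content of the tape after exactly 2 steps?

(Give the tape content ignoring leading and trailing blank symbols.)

Execution trace:
Initial: [p0]yyyy
Step 1: δ(p0, y) = (p2, x, L) → [p2]□xyyy
Step 2: δ(p2, □) = (p0, □, R) → □[p0]xyyy

No transition is defined for δ(p0, x). By convention the machine halts and rejects.

After 2 steps, the tape (ignoring leading/trailing blanks) is: xyyy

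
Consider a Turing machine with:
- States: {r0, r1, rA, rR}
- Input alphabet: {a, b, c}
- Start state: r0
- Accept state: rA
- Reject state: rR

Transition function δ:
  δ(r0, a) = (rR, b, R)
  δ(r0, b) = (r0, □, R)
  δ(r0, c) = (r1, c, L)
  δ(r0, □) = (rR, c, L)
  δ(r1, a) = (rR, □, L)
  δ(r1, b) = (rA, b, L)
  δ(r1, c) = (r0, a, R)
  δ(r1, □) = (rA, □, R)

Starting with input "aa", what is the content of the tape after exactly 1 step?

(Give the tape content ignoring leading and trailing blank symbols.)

Execution trace:
Initial: [r0]aa
Step 1: δ(r0, a) = (rR, b, R) → b[rR]a

The machine reaches the reject state rR and halts.

After 1 step, the tape (ignoring leading/trailing blanks) is: ba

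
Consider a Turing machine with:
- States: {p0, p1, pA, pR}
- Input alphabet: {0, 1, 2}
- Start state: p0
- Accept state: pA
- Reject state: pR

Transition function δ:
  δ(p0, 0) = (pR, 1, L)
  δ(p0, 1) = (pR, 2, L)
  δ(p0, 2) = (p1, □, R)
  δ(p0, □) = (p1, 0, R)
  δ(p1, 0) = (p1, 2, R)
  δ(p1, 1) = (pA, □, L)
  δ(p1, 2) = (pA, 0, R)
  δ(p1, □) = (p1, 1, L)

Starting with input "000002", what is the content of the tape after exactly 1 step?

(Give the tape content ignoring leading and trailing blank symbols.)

Execution trace:
Initial: [p0]000002
Step 1: δ(p0, 0) = (pR, 1, L) → [pR]□100002

The machine reaches the reject state pR and halts.

After 1 step, the tape (ignoring leading/trailing blanks) is: 100002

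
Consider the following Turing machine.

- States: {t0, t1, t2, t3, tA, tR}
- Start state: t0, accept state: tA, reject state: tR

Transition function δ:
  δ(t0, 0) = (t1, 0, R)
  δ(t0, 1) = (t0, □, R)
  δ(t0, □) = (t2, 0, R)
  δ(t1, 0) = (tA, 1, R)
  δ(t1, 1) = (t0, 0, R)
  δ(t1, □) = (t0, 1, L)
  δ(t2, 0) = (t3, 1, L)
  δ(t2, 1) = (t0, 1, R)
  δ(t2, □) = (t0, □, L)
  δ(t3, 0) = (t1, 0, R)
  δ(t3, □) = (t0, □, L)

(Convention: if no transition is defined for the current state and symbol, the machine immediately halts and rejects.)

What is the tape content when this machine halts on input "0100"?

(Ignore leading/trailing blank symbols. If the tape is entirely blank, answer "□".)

Execution trace:
Initial: [t0]0100
Step 1: δ(t0, 0) = (t1, 0, R) → 0[t1]100
Step 2: δ(t1, 1) = (t0, 0, R) → 00[t0]00
Step 3: δ(t0, 0) = (t1, 0, R) → 000[t1]0
Step 4: δ(t1, 0) = (tA, 1, R) → 0001[tA]□

The machine reaches the accept state tA and halts.

Final tape (ignoring leading/trailing blanks): 0001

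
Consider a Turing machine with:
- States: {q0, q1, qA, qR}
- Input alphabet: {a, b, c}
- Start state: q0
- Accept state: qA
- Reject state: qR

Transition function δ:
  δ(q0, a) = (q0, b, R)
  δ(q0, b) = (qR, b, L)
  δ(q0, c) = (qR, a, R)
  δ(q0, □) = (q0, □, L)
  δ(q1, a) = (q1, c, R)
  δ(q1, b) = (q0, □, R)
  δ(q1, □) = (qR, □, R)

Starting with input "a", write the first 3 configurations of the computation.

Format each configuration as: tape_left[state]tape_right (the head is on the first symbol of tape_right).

Transitions applied:
Step 1: δ(q0, a) = (q0, b, R)
Step 2: δ(q0, □) = (q0, □, L)

The first 3 configurations are:
[q0]a ⊢ b[q0]□ ⊢ [q0]b□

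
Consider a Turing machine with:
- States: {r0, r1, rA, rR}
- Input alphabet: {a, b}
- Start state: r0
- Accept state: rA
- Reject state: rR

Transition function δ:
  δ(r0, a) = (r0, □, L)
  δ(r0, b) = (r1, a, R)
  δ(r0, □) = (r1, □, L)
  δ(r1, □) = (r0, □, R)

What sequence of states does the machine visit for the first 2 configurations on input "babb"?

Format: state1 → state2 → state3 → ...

Execution trace:
Initial: [r0]babb
Step 1: δ(r0, b) = (r1, a, R) → a[r1]abb

No transition is defined for δ(r1, a). By convention the machine halts and rejects.

State sequence: r0 → r1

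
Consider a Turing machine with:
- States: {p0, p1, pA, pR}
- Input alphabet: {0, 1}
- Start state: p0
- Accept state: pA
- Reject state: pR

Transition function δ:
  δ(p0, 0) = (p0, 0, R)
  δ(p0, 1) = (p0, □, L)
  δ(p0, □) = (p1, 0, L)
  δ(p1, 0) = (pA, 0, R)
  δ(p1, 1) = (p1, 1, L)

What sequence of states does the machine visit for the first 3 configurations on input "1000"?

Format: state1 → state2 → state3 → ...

Execution trace:
Initial: [p0]1000
Step 1: δ(p0, 1) = (p0, □, L) → [p0]□□000
Step 2: δ(p0, □) = (p1, 0, L) → [p1]□0□000

No transition is defined for δ(p1, □). By convention the machine halts and rejects.

State sequence: p0 → p0 → p1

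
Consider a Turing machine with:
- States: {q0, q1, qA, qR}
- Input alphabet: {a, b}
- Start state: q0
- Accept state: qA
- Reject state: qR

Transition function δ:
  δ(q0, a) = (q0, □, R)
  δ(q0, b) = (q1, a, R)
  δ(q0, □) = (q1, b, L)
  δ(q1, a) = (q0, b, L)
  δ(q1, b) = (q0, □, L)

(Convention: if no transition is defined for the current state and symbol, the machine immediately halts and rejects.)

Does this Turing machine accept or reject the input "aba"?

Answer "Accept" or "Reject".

Execution trace:
Initial: [q0]aba
Step 1: δ(q0, a) = (q0, □, R) → □[q0]ba
Step 2: δ(q0, b) = (q1, a, R) → □a[q1]a
Step 3: δ(q1, a) = (q0, b, L) → □[q0]ab
Step 4: δ(q0, a) = (q0, □, R) → □□[q0]b
Step 5: δ(q0, b) = (q1, a, R) → □□a[q1]□

No transition is defined for δ(q1, □). By convention the machine halts and rejects.

Answer: Reject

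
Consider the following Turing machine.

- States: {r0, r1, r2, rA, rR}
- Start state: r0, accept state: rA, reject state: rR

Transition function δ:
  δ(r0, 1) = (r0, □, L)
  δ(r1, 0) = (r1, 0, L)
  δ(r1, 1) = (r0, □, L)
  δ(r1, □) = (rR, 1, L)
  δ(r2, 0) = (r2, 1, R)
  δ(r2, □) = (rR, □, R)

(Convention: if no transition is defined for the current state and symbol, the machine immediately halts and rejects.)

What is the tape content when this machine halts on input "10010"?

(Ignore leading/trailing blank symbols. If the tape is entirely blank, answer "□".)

Execution trace:
Initial: [r0]10010
Step 1: δ(r0, 1) = (r0, □, L) → [r0]□□0010

No transition is defined for δ(r0, □). By convention the machine halts and rejects.

Final tape (ignoring leading/trailing blanks): 0010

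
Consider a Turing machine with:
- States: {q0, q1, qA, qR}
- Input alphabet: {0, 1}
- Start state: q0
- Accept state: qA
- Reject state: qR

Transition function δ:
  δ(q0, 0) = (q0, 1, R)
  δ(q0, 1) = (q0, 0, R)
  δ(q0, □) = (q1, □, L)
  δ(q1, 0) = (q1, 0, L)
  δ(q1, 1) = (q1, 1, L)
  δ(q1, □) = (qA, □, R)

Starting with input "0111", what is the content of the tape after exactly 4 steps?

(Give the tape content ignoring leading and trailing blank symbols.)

Execution trace:
Initial: [q0]0111
Step 1: δ(q0, 0) = (q0, 1, R) → 1[q0]111
Step 2: δ(q0, 1) = (q0, 0, R) → 10[q0]11
Step 3: δ(q0, 1) = (q0, 0, R) → 100[q0]1
Step 4: δ(q0, 1) = (q0, 0, R) → 1000[q0]□

After 4 steps, the tape (ignoring leading/trailing blanks) is: 1000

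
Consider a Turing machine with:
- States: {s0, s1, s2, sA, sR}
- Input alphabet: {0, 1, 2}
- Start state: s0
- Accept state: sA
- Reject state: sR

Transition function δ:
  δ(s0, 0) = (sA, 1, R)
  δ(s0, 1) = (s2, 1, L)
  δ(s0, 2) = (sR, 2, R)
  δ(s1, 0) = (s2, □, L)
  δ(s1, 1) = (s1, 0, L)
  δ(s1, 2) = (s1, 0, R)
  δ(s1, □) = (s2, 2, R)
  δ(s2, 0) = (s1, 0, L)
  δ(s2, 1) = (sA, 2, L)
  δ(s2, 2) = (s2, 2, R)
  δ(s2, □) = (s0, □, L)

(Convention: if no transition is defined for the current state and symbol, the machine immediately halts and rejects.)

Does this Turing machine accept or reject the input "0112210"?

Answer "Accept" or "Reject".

Execution trace:
Initial: [s0]0112210
Step 1: δ(s0, 0) = (sA, 1, R) → 1[sA]112210

The machine reaches the accept state sA and halts.

Answer: Accept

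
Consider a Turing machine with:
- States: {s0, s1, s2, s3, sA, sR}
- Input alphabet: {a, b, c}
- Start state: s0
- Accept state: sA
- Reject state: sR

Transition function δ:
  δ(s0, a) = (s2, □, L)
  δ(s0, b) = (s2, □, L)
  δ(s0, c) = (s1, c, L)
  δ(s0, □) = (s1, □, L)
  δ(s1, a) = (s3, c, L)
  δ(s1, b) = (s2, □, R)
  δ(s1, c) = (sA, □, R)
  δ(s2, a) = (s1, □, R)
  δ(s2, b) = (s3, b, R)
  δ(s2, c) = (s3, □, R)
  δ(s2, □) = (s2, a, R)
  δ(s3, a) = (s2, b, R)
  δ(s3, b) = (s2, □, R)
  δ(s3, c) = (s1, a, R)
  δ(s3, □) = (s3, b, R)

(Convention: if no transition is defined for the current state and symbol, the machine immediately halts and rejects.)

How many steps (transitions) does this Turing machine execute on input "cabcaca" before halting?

Execution trace:
Initial: [s0]cabcaca
Step 1: δ(s0, c) = (s1, c, L) → [s1]□cabcaca

No transition is defined for δ(s1, □). By convention the machine halts and rejects.

The machine executed 1 step before halting.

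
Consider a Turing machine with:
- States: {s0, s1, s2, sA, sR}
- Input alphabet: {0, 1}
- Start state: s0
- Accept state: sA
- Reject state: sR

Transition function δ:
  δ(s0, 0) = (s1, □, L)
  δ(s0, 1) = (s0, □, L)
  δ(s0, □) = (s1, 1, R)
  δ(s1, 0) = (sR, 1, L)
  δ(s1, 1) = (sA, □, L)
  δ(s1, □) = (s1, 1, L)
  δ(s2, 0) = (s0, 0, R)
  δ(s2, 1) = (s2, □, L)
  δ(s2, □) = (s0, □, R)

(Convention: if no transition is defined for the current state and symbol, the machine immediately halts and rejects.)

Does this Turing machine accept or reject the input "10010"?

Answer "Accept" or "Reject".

Execution trace:
Initial: [s0]10010
Step 1: δ(s0, 1) = (s0, □, L) → [s0]□□0010
Step 2: δ(s0, □) = (s1, 1, R) → 1[s1]□0010
Step 3: δ(s1, □) = (s1, 1, L) → [s1]110010
Step 4: δ(s1, 1) = (sA, □, L) → [sA]□□10010

The machine reaches the accept state sA and halts.

Answer: Accept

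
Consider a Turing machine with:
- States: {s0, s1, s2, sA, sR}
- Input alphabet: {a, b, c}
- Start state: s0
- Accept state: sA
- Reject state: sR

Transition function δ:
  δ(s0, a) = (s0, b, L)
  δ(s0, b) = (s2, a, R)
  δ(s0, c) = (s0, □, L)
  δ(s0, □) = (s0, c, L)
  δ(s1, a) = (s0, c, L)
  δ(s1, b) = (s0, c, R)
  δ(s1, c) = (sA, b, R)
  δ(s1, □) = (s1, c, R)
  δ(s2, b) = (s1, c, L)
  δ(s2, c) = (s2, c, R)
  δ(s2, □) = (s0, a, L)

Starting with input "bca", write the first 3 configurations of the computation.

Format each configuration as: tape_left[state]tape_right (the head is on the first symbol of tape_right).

Transitions applied:
Step 1: δ(s0, b) = (s2, a, R)
Step 2: δ(s2, c) = (s2, c, R)

The first 3 configurations are:
[s0]bca ⊢ a[s2]ca ⊢ ac[s2]a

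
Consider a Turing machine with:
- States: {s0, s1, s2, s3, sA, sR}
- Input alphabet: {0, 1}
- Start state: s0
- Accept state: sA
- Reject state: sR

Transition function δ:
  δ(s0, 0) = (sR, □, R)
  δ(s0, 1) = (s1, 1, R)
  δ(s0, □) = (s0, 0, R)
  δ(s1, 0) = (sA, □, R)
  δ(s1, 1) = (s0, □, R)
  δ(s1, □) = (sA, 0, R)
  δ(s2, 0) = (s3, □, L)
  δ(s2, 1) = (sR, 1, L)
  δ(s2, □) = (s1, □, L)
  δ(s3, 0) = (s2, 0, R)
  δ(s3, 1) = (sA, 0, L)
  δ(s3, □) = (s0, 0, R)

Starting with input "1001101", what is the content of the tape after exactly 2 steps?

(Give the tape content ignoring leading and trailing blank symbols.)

Execution trace:
Initial: [s0]1001101
Step 1: δ(s0, 1) = (s1, 1, R) → 1[s1]001101
Step 2: δ(s1, 0) = (sA, □, R) → 1□[sA]01101

The machine reaches the accept state sA and halts.

After 2 steps, the tape (ignoring leading/trailing blanks) is: 1□01101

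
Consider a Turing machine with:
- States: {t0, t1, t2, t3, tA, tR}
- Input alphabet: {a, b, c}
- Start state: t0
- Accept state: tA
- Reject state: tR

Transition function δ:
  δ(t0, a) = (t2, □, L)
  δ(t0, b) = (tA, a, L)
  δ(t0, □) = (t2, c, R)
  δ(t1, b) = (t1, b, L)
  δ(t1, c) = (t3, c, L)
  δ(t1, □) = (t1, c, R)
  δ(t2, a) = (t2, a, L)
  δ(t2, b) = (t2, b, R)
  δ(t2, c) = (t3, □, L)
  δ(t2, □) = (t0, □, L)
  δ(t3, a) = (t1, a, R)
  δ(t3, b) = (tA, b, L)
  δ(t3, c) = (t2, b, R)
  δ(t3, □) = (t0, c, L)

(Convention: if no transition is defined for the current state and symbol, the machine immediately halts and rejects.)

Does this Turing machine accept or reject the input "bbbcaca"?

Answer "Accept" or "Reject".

Execution trace:
Initial: [t0]bbbcaca
Step 1: δ(t0, b) = (tA, a, L) → [tA]□abbcaca

The machine reaches the accept state tA and halts.

Answer: Accept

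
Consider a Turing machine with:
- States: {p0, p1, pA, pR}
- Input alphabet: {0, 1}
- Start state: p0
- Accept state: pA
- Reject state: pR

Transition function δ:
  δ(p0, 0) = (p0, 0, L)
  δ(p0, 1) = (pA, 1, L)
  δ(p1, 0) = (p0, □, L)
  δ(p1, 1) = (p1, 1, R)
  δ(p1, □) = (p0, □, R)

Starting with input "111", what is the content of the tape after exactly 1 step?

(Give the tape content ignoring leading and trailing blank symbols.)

Execution trace:
Initial: [p0]111
Step 1: δ(p0, 1) = (pA, 1, L) → [pA]□111

The machine reaches the accept state pA and halts.

After 1 step, the tape (ignoring leading/trailing blanks) is: 111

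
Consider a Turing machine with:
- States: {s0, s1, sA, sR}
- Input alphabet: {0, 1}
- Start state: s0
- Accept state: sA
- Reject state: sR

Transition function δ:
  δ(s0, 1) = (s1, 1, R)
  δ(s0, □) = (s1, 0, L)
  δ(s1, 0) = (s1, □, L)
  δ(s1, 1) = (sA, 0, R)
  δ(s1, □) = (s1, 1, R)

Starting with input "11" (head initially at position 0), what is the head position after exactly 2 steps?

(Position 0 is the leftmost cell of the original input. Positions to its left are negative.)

Execution trace (head position shown):
Step 0: [s0]11  (head at position 0)
Step 1: move right → 1[s1]1  (head at position 1)
Step 2: move right → 10[sA]□  (head at position 2)

After 2 steps, the head is at position 2.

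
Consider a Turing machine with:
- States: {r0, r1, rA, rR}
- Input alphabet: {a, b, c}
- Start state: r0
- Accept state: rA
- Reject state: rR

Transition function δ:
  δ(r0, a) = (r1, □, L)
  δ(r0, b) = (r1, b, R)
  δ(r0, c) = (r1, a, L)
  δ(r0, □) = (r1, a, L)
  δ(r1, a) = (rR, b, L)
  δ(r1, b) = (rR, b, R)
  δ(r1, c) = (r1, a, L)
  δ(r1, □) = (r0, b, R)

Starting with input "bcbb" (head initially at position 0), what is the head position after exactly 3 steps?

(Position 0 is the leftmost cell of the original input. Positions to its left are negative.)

Execution trace (head position shown):
Step 0: [r0]bcbb  (head at position 0)
Step 1: move right → b[r1]cbb  (head at position 1)
Step 2: move left → [r1]babb  (head at position 0)
Step 3: move right → b[rR]abb  (head at position 1)

After 3 steps, the head is at position 1.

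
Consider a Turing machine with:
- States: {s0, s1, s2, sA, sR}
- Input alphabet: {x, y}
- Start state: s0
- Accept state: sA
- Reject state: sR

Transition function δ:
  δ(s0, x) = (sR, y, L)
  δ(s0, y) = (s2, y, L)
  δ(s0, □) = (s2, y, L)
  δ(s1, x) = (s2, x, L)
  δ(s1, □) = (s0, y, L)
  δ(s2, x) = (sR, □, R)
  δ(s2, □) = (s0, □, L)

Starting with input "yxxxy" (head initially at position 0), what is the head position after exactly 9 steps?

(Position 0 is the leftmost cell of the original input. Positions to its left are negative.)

Execution trace (head position shown):
Step 0: [s0]yxxxy  (head at position 0)
Step 1: move left → [s2]□yxxxy  (head at position -1)
Step 2: move left → [s0]□□yxxxy  (head at position -2)
Step 3: move left → [s2]□y□yxxxy  (head at position -3)
Step 4: move left → [s0]□□y□yxxxy  (head at position -4)
Step 5: move left → [s2]□y□y□yxxxy  (head at position -5)
Step 6: move left → [s0]□□y□y□yxxxy  (head at position -6)
Step 7: move left → [s2]□y□y□y□yxxxy  (head at position -7)
Step 8: move left → [s0]□□y□y□y□yxxxy  (head at position -8)
Step 9: move left → [s2]□y□y□y□y□yxxxy  (head at position -9)

After 9 steps, the head is at position -9.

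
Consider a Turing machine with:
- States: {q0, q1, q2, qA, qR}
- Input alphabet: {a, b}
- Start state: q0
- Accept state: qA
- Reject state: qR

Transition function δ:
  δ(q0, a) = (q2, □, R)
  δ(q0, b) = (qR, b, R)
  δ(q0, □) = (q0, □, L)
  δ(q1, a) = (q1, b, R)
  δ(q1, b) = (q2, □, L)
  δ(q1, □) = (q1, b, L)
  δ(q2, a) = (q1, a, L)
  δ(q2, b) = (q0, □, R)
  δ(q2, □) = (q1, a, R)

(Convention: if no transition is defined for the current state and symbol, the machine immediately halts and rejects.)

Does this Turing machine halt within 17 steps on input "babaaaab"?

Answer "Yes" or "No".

Execution trace:
Initial: [q0]babaaaab
Step 1: δ(q0, b) = (qR, b, R) → b[qR]abaaaab

The machine reaches the reject state qR and halts.
The machine halted after 1 step (within the 17-step bound).

Answer: Yes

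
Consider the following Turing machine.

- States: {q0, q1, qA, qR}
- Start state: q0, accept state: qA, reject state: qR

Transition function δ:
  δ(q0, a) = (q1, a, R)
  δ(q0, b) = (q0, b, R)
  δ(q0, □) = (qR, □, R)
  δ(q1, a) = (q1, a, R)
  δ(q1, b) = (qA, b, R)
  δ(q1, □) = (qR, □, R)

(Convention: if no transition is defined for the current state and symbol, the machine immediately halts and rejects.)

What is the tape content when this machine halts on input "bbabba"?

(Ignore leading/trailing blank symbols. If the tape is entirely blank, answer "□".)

Execution trace:
Initial: [q0]bbabba
Step 1: δ(q0, b) = (q0, b, R) → b[q0]babba
Step 2: δ(q0, b) = (q0, b, R) → bb[q0]abba
Step 3: δ(q0, a) = (q1, a, R) → bba[q1]bba
Step 4: δ(q1, b) = (qA, b, R) → bbab[qA]ba

The machine reaches the accept state qA and halts.

Final tape (ignoring leading/trailing blanks): bbabba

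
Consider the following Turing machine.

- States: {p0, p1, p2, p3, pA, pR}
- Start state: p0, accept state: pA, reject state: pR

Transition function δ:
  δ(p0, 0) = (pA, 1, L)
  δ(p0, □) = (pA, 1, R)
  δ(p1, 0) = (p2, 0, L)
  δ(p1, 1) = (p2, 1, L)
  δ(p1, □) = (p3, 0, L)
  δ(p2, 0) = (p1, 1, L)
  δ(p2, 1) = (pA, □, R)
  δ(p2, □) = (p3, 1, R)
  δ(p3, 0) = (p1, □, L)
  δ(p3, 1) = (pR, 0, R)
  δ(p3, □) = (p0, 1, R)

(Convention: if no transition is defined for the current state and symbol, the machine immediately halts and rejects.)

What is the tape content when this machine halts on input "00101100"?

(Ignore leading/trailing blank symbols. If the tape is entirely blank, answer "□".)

Execution trace:
Initial: [p0]00101100
Step 1: δ(p0, 0) = (pA, 1, L) → [pA]□10101100

The machine reaches the accept state pA and halts.

Final tape (ignoring leading/trailing blanks): 10101100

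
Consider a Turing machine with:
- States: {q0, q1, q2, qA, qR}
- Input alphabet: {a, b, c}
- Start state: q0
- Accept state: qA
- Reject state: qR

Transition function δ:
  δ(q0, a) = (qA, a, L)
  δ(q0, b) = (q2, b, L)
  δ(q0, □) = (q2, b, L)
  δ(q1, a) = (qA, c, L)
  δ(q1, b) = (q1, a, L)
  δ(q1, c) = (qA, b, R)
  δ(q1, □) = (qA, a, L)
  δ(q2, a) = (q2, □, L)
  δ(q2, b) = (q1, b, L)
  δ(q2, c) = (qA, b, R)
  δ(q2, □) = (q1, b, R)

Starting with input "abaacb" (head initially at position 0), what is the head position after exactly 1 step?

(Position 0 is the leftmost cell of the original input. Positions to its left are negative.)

Execution trace (head position shown):
Step 0: [q0]abaacb  (head at position 0)
Step 1: move left → [qA]□abaacb  (head at position -1)

After 1 step, the head is at position -1.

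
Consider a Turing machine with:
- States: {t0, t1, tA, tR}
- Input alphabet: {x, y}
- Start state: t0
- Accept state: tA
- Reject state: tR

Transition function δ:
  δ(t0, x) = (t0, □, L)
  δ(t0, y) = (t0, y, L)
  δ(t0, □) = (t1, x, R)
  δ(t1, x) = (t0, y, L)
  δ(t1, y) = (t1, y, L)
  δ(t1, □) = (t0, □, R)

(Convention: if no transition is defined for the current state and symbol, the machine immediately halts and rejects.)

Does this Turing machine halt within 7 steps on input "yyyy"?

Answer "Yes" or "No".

Execution trace:
Initial: [t0]yyyy
Step 1: δ(t0, y) = (t0, y, L) → [t0]□yyyy
Step 2: δ(t0, □) = (t1, x, R) → x[t1]yyyy
Step 3: δ(t1, y) = (t1, y, L) → [t1]xyyyy
Step 4: δ(t1, x) = (t0, y, L) → [t0]□yyyyy
Step 5: δ(t0, □) = (t1, x, R) → x[t1]yyyyy
Step 6: δ(t1, y) = (t1, y, L) → [t1]xyyyyy
Step 7: δ(t1, x) = (t0, y, L) → [t0]□yyyyyy

The machine has not reached a halting state after 7 steps.
The machine did not halt within the 7-step bound.

Answer: No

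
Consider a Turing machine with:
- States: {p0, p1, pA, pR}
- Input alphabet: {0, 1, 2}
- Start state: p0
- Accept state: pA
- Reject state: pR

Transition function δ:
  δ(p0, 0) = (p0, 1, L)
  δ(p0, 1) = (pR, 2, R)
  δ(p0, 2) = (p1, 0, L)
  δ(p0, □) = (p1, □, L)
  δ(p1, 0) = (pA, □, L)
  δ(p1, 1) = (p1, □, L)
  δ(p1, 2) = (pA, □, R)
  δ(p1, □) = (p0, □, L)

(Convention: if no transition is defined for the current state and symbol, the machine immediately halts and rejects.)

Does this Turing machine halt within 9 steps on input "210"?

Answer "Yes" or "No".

Execution trace:
Initial: [p0]210
Step 1: δ(p0, 2) = (p1, 0, L) → [p1]□010
Step 2: δ(p1, □) = (p0, □, L) → [p0]□□010
Step 3: δ(p0, □) = (p1, □, L) → [p1]□□□010
Step 4: δ(p1, □) = (p0, □, L) → [p0]□□□□010
Step 5: δ(p0, □) = (p1, □, L) → [p1]□□□□□010
Step 6: δ(p1, □) = (p0, □, L) → [p0]□□□□□□010
Step 7: δ(p0, □) = (p1, □, L) → [p1]□□□□□□□010
Step 8: δ(p1, □) = (p0, □, L) → [p0]□□□□□□□□010
Step 9: δ(p0, □) = (p1, □, L) → [p1]□□□□□□□□□010

The machine has not reached a halting state after 9 steps.
The machine did not halt within the 9-step bound.

Answer: No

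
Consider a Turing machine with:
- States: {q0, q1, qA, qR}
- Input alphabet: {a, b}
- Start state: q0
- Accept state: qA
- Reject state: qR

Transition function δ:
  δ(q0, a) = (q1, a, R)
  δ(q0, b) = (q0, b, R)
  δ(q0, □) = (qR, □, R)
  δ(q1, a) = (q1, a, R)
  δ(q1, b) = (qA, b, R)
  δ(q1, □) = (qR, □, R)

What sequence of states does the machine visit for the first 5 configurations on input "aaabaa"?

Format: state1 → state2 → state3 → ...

Execution trace:
Initial: [q0]aaabaa
Step 1: δ(q0, a) = (q1, a, R) → a[q1]aabaa
Step 2: δ(q1, a) = (q1, a, R) → aa[q1]abaa
Step 3: δ(q1, a) = (q1, a, R) → aaa[q1]baa
Step 4: δ(q1, b) = (qA, b, R) → aaab[qA]aa

The machine reaches the accept state qA and halts.

State sequence: q0 → q1 → q1 → q1 → qA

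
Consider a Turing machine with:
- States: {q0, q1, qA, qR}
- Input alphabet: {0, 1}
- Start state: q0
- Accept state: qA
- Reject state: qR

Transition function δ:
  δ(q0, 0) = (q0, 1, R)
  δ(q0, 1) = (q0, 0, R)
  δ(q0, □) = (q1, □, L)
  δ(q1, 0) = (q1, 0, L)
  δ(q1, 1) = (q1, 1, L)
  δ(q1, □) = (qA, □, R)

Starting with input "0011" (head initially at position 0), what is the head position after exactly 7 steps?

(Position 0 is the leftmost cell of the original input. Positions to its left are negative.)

Execution trace (head position shown):
Step 0: [q0]0011  (head at position 0)
Step 1: move right → 1[q0]011  (head at position 1)
Step 2: move right → 11[q0]11  (head at position 2)
Step 3: move right → 110[q0]1  (head at position 3)
Step 4: move right → 1100[q0]□  (head at position 4)
Step 5: move left → 110[q1]0□  (head at position 3)
Step 6: move left → 11[q1]00□  (head at position 2)
Step 7: move left → 1[q1]100□  (head at position 1)

After 7 steps, the head is at position 1.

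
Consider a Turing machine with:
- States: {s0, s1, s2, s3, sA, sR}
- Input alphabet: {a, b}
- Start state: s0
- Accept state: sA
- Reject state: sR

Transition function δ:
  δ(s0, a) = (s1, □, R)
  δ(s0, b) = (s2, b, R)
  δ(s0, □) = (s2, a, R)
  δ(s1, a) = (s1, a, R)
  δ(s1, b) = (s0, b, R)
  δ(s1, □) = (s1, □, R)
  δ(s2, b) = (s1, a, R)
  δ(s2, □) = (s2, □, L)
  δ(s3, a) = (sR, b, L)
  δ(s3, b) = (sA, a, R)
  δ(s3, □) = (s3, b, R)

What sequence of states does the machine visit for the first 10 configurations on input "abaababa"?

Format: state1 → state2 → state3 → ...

Execution trace:
Initial: [s0]abaababa
Step 1: δ(s0, a) = (s1, □, R) → □[s1]baababa
Step 2: δ(s1, b) = (s0, b, R) → □b[s0]aababa
Step 3: δ(s0, a) = (s1, □, R) → □b□[s1]ababa
Step 4: δ(s1, a) = (s1, a, R) → □b□a[s1]baba
Step 5: δ(s1, b) = (s0, b, R) → □b□ab[s0]aba
Step 6: δ(s0, a) = (s1, □, R) → □b□ab□[s1]ba
Step 7: δ(s1, b) = (s0, b, R) → □b□ab□b[s0]a
Step 8: δ(s0, a) = (s1, □, R) → □b□ab□b□[s1]□
Step 9: δ(s1, □) = (s1, □, R) → □b□ab□b□□[s1]□

State sequence: s0 → s1 → s0 → s1 → s1 → s0 → s1 → s0 → s1 → s1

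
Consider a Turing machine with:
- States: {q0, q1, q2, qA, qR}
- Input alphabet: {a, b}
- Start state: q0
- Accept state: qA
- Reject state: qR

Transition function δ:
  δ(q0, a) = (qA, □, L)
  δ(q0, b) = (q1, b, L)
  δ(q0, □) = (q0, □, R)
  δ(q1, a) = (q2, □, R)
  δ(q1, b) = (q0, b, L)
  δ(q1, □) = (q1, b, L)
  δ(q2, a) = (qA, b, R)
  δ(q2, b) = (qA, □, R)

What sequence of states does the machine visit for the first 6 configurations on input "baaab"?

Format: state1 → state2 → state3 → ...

Execution trace:
Initial: [q0]baaab
Step 1: δ(q0, b) = (q1, b, L) → [q1]□baaab
Step 2: δ(q1, □) = (q1, b, L) → [q1]□bbaaab
Step 3: δ(q1, □) = (q1, b, L) → [q1]□bbbaaab
Step 4: δ(q1, □) = (q1, b, L) → [q1]□bbbbaaab
Step 5: δ(q1, □) = (q1, b, L) → [q1]□bbbbbaaab

State sequence: q0 → q1 → q1 → q1 → q1 → q1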